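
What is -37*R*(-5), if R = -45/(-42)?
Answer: 2775/14 ≈ 198.21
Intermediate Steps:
R = 15/14 (R = -45*(-1/42) = 15/14 ≈ 1.0714)
-37*R*(-5) = -37*15/14*(-5) = -555/14*(-5) = 2775/14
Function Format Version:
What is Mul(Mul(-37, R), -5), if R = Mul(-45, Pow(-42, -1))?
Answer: Rational(2775, 14) ≈ 198.21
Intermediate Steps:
R = Rational(15, 14) (R = Mul(-45, Rational(-1, 42)) = Rational(15, 14) ≈ 1.0714)
Mul(Mul(-37, R), -5) = Mul(Mul(-37, Rational(15, 14)), -5) = Mul(Rational(-555, 14), -5) = Rational(2775, 14)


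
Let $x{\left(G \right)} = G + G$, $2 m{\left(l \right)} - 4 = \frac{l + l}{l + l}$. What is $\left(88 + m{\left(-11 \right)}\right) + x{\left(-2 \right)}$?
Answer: $\frac{173}{2} \approx 86.5$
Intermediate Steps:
$m{\left(l \right)} = \frac{5}{2}$ ($m{\left(l \right)} = 2 + \frac{\left(l + l\right) \frac{1}{l + l}}{2} = 2 + \frac{2 l \frac{1}{2 l}}{2} = 2 + \frac{1}{2} \cdot 1 = 2 + \frac{1}{2} = \frac{5}{2}$)
$x{\left(G \right)} = 2 G$
$\left(88 + m{\left(-11 \right)}\right) + x{\left(-2 \right)} = \left(88 + \frac{5}{2}\right) + 2 \left(-2\right) = \frac{181}{2} - 4 = \frac{173}{2}$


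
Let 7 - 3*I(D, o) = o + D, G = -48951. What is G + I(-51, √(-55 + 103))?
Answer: -146795/3 - 4*√3/3 ≈ -48934.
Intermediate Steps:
I(D, o) = 7/3 - D/3 - o/3 (I(D, o) = 7/3 - (o + D)/3 = 7/3 - (D + o)/3 = 7/3 + (-D/3 - o/3) = 7/3 - D/3 - o/3)
G + I(-51, √(-55 + 103)) = -48951 + (7/3 - ⅓*(-51) - √(-55 + 103)/3) = -48951 + (7/3 + 17 - 4*√3/3) = -48951 + (58/3 - 4*√3/3) = -146795/3 - 4*√3/3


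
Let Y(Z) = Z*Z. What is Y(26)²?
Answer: 456976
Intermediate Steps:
Y(Z) = Z²
Y(26)² = (26²)² = 676² = 456976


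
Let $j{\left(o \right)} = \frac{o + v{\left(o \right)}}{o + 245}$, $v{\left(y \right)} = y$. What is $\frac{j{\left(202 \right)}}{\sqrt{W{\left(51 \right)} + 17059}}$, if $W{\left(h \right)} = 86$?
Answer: $\frac{404 \sqrt{1905}}{2554605} \approx 0.0069025$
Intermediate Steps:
$j{\left(o \right)} = \frac{2 o}{245 + o}$ ($j{\left(o \right)} = \frac{o + o}{o + 245} = \frac{2 o}{245 + o}$)
$\frac{j{\left(202 \right)}}{\sqrt{W{\left(51 \right)} + 17059}} = \frac{2 \cdot 202 \frac{1}{245 + 202}}{\sqrt{86 + 17059}} = \frac{2 \cdot 202 \cdot \frac{1}{447}}{\sqrt{17145}} = \frac{2 \cdot 202 \cdot \frac{1}{447}}{3 \sqrt{1905}} = \frac{404 \frac{\sqrt{1905}}{5715}}{447} = \frac{404 \sqrt{1905}}{2554605}$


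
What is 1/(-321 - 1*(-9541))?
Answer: 1/9220 ≈ 0.00010846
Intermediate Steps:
1/(-321 - 1*(-9541)) = 1/(-321 + 9541) = 1/9220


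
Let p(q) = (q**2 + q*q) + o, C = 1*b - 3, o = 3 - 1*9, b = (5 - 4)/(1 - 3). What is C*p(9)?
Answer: -546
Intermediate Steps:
b = -1/2 (b = 1/(-2) = 1*(-1/2) = -1/2 ≈ -0.50000)
o = -6 (o = 3 - 9 = -6)
C = -7/2 (C = 1*(-1/2) - 3 = -1/2 - 3 = -7/2 ≈ -3.5000)
p(q) = -6 + 2*q**2 (p(q) = (q**2 + q*q) - 6 = (q**2 + q**2) - 6 = 2*q**2 - 6 = -6 + 2*q**2)
C*p(9) = -7*(-6 + 2*9**2)/2 = -7*(-6 + 2*81)/2 = -7*(-6 + 162)/2 = -7/2*156 = -546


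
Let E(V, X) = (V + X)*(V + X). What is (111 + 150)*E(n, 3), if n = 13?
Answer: 66816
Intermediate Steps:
E(V, X) = (V + X)²
(111 + 150)*E(n, 3) = (111 + 150)*(13 + 3)² = 261*16² = 261*256 = 66816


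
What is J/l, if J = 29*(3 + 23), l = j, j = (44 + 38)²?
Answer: 377/3362 ≈ 0.11214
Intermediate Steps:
j = 6724 (j = 82² = 6724)
l = 6724
J = 754 (J = 29*26 = 754)
J/l = 754/6724 = 754*(1/6724) = 377/3362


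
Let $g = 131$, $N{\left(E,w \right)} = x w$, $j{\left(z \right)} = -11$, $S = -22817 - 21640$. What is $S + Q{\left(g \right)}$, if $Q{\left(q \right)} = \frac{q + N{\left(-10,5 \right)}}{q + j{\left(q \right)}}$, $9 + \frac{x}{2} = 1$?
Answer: $- \frac{1778263}{40} \approx -44457.0$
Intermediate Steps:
$x = -16$ ($x = -18 + 2 \cdot 1 = -18 + 2 = -16$)
$S = -44457$ ($S = -22817 - 21640 = -44457$)
$N{\left(E,w \right)} = - 16 w$
$Q{\left(q \right)} = \frac{-80 + q}{-11 + q}$ ($Q{\left(q \right)} = \frac{q - 80}{q - 11} = \frac{q - 80}{-11 + q} = \frac{-80 + q}{-11 + q}$)
$S + Q{\left(g \right)} = -44457 + \frac{-80 + 131}{-11 + 131} = -44457 + \frac{1}{120} \cdot 51 = -44457 + \frac{17}{40} = - \frac{1778263}{40}$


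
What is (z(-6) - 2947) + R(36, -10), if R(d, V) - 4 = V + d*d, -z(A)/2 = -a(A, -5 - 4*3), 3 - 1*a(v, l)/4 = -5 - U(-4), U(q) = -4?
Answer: -1625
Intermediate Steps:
a(v, l) = 16 (a(v, l) = 12 - 4*(-5 - 1*(-4)) = 12 - 4*(-5 + 4) = 12 - 4*(-1) = 12 + 4 = 16)
z(A) = 32 (z(A) = -(-2)*16 = -2*(-16) = 32)
R(d, V) = 4 + V + d² (R(d, V) = 4 + (V + d*d) = 4 + (V + d²) = 4 + V + d²)
(z(-6) - 2947) + R(36, -10) = (32 - 2947) + (4 - 10 + 36²) = -2915 + (4 - 10 + 1296) = -2915 + 1290 = -1625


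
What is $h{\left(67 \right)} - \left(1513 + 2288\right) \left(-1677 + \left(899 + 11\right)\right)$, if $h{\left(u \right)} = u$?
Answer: $2915434$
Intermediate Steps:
$h{\left(67 \right)} - \left(1513 + 2288\right) \left(-1677 + \left(899 + 11\right)\right) = 67 - \left(1513 + 2288\right) \left(-1677 + \left(899 + 11\right)\right) = 67 - 3801 \left(-1677 + 910\right) = 67 - 3801 \left(-767\right) = 67 - -2915367 = 67 + 2915367 = 2915434$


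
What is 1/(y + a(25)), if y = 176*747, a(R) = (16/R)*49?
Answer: 25/3287584 ≈ 7.6044e-6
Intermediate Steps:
a(R) = 784/R
y = 131472
1/(y + a(25)) = 1/(131472 + 784/25) = 1/(3287584/25) = 25/3287584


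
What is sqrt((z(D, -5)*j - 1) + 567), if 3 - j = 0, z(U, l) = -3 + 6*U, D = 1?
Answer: 5*sqrt(23) ≈ 23.979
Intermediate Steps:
j = 3 (j = 3 - 1*0 = 3 + 0 = 3)
sqrt((z(D, -5)*j - 1) + 567) = sqrt(((-3 + 6*1)*3 - 1) + 567) = sqrt(((-3 + 6)*3 - 1) + 567) = sqrt((3*3 - 1) + 567) = sqrt((9 - 1) + 567) = sqrt(8 + 567) = sqrt(575) = 5*sqrt(23)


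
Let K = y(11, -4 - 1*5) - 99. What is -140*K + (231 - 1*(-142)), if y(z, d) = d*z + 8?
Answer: 26973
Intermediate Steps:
y(z, d) = 8 + d*z
K = -190 (K = (8 + (-4 - 1*5)*11) - 99 = (8 + (-4 - 5)*11) - 99 = (8 - 9*11) - 99 = (8 - 99) - 99 = -91 - 99 = -190)
-140*K + (231 - 1*(-142)) = -140*(-190) + (231 - 1*(-142)) = 26600 + (231 + 142) = 26600 + 373 = 26973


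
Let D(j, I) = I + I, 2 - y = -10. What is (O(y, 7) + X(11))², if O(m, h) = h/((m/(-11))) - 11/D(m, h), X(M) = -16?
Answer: 3798601/7056 ≈ 538.35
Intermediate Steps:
y = 12 (y = 2 - 1*(-10) = 2 + 10 = 12)
D(j, I) = 2*I
O(m, h) = -11/(2*h) - 11*h/m (O(m, h) = h/((m/(-11))) - 11*1/(2*h) = h/((m*(-1/11))) - 11/(2*h) = h/((-m/11)) - 11/(2*h) = h*(-11/m) - 11/(2*h) = -11*h/m - 11/(2*h) = -11/(2*h) - 11*h/m)
(O(y, 7) + X(11))² = ((-11/2/7 - 11*7/12) - 16)² = ((-11/2*⅐ - 11*7*1/12) - 16)² = ((-11/14 - 77/12) - 16)² = (-605/84 - 16)² = (-1949/84)² = 3798601/7056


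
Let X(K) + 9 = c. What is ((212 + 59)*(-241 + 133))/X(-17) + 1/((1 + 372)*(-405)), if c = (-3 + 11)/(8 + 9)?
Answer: 15032659399/4380885 ≈ 3431.4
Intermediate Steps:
c = 8/17 ≈ 0.47059
X(K) = -145/17 (X(K) = -9 + 8/17 = -145/17)
((212 + 59)*(-241 + 133))/X(-17) + 1/((1 + 372)*(-405)) = ((212 + 59)*(-241 + 133))/(-145/17) + 1/((1 + 372)*(-405)) = (271*(-108))*(-17/145) - 1/405/373 = -29268*(-17/145) + (1/373)*(-1/405) = 497556/145 - 1/151065 = 15032659399/4380885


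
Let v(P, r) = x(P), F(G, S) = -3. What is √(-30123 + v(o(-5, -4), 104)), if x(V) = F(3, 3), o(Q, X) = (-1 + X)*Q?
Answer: I*√30126 ≈ 173.57*I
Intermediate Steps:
o(Q, X) = Q*(-1 + X)
x(V) = -3
v(P, r) = -3
√(-30123 + v(o(-5, -4), 104)) = √(-30123 - 3) = √(-30126) = I*√30126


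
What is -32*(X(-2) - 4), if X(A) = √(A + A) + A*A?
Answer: -64*I ≈ -64.0*I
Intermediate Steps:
X(A) = A² + √2*√A (X(A) = √(2*A) + A² = √2*√A + A² = A² + √2*√A)
-32*(X(-2) - 4) = -32*(((-2)² + √2*√(-2)) - 4) = -32*((4 + √2*(I*√2)) - 4) = -32*((4 + 2*I) - 4) = -64*I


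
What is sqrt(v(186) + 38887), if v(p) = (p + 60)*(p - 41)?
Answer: sqrt(74557) ≈ 273.05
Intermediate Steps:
v(p) = (-41 + p)*(60 + p) (v(p) = (60 + p)*(-41 + p) = (-41 + p)*(60 + p))
sqrt(v(186) + 38887) = sqrt((-2460 + 186**2 + 19*186) + 38887) = sqrt((-2460 + 34596 + 3534) + 38887) = sqrt(35670 + 38887) = sqrt(74557)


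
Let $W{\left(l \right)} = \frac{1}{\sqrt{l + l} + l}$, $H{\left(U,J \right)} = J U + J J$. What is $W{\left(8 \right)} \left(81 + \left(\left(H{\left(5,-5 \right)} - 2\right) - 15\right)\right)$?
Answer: $\frac{16}{3} \approx 5.3333$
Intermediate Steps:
$H{\left(U,J \right)} = J^{2} + J U$ ($H{\left(U,J \right)} = J U + J^{2} = J^{2} + J U$)
$W{\left(l \right)} = \frac{1}{l + \sqrt{2} \sqrt{l}}$ ($W{\left(l \right)} = \frac{1}{\sqrt{2 l} + l} = \frac{1}{\sqrt{2} \sqrt{l} + l} = \frac{1}{l + \sqrt{2} \sqrt{l}}$)
$W{\left(8 \right)} \left(81 + \left(\left(H{\left(5,-5 \right)} - 2\right) - 15\right)\right) = \frac{81 - \left(17 + 5 \left(-5 + 5\right)\right)}{8 + \sqrt{2} \sqrt{8}} = \frac{81 - 17}{8 + \sqrt{2} \cdot 2 \sqrt{2}} = \frac{81 + \left(\left(0 - 2\right) - 15\right)}{8 + 4} = \frac{81 - 17}{12} = \frac{1}{12} \cdot 64 = \frac{16}{3}$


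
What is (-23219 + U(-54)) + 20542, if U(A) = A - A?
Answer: -2677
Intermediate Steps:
U(A) = 0
(-23219 + U(-54)) + 20542 = (-23219 + 0) + 20542 = -23219 + 20542 = -2677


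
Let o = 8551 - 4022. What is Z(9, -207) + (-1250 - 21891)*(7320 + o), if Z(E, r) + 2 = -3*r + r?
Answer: -274197297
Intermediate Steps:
o = 4529
Z(E, r) = -2 - 2*r (Z(E, r) = -2 + (-3*r + r) = -2 - 2*r)
Z(9, -207) + (-1250 - 21891)*(7320 + o) = (-2 - 2*(-207)) + (-1250 - 21891)*(7320 + 4529) = (-2 + 414) - 23141*11849 = 412 - 274197709 = -274197297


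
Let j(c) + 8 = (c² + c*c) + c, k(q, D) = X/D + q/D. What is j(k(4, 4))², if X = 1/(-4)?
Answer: 461041/16384 ≈ 28.140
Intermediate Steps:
X = -¼ ≈ -0.25000
k(q, D) = -1/(4*D) + q/D
j(c) = -8 + c + 2*c² (j(c) = -8 + ((c² + c*c) + c) = -8 + ((c² + c²) + c) = -8 + (2*c² + c) = -8 + (c + 2*c²) = -8 + c + 2*c²)
j(k(4, 4))² = (-8 + (-¼ + 4)/4 + 2*((-¼ + 4)/4)²)² = (-8 + (¼)*(15/4) + 2*((¼)*(15/4))²)² = (-8 + 15/16 + 2*(15/16)²)² = (-8 + 15/16 + 2*(225/256))² = (-8 + 15/16 + 225/128)² = (-679/128)² = 461041/16384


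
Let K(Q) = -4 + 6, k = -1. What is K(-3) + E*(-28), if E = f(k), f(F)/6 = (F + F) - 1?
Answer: 506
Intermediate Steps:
f(F) = -6 + 12*F (f(F) = 6*((F + F) - 1) = 6*(2*F - 1) = 6*(-1 + 2*F) = -6 + 12*F)
E = -18 (E = -6 + 12*(-1) = -6 - 12 = -18)
K(Q) = 2
K(-3) + E*(-28) = 2 - 18*(-28) = 2 + 504 = 506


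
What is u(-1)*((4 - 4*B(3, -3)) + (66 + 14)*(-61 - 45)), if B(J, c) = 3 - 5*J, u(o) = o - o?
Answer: 0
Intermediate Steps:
u(o) = 0
u(-1)*((4 - 4*B(3, -3)) + (66 + 14)*(-61 - 45)) = 0*((4 - 4*(3 - 5*3)) + (66 + 14)*(-61 - 45)) = 0*((4 - 4*(3 - 15)) + 80*(-106)) = 0*((4 - 4*(-12)) - 8480) = 0*((4 + 48) - 8480) = 0*(52 - 8480) = 0*(-8428) = 0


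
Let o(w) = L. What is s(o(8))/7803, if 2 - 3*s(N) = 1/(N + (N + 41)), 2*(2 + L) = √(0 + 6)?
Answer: 2689/31906467 + √6/31906467 ≈ 8.4354e-5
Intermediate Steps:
L = -2 + √6/2 (L = -2 + √(0 + 6)/2 = -2 + √6/2 ≈ -0.77526)
o(w) = -2 + √6/2
s(N) = ⅔ - 1/(3*(41 + 2*N)) (s(N) = ⅔ - 1/(3*(N + (N + 41))) = ⅔ - 1/(3*(N + (41 + N))) = ⅔ - 1/(3*(41 + 2*N)))
s(o(8))/7803 = ((81 + 4*(-2 + √6/2))/(3*(41 + 2*(-2 + √6/2))))/7803 = ((81 + (-8 + 2*√6))/(3*(41 + (-4 + √6))))*(1/7803) = ((73 + 2*√6)/(3*(37 + √6)))*(1/7803) = (73 + 2*√6)/(23409*(37 + √6))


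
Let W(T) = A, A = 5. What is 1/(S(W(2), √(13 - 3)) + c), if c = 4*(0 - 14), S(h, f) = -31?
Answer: -1/87 ≈ -0.011494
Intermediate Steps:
W(T) = 5
c = -56 (c = 4*(-14) = -56)
1/(S(W(2), √(13 - 3)) + c) = 1/(-31 - 56) = 1/(-87) = -1/87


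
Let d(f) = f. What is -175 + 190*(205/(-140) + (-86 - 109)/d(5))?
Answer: -110085/14 ≈ -7863.2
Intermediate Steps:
-175 + 190*(205/(-140) + (-86 - 109)/d(5)) = -175 + 190*(205/(-140) + (-86 - 109)/5) = -175 + 190*(205*(-1/140) - 195*⅕) = -175 + 190*(-41/28 - 39) = -175 + 190*(-1133/28) = -175 - 107635/14 = -110085/14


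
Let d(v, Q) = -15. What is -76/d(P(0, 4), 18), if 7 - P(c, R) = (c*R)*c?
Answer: 76/15 ≈ 5.0667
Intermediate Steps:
P(c, R) = 7 - R*c² (P(c, R) = 7 - c*R*c = 7 - R*c*c = 7 - R*c²)
-76/d(P(0, 4), 18) = -76/(-15) = -76*(-1/15) = 76/15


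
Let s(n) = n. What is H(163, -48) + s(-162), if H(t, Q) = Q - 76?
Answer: -286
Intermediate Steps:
H(t, Q) = -76 + Q
H(163, -48) + s(-162) = (-76 - 48) - 162 = -124 - 162 = -286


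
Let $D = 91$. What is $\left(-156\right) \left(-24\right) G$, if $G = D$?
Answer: $340704$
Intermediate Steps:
$G = 91$
$\left(-156\right) \left(-24\right) G = \left(-156\right) \left(-24\right) 91 = 3744 \cdot 91 = 340704$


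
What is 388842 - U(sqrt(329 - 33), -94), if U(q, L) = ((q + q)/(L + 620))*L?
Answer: 388842 + 188*sqrt(74)/263 ≈ 3.8885e+5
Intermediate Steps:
U(q, L) = 2*L*q/(620 + L) (U(q, L) = ((2*q)/(620 + L))*L = (2*q/(620 + L))*L = 2*L*q/(620 + L))
388842 - U(sqrt(329 - 33), -94) = 388842 - 2*(-94)*sqrt(329 - 33)/(620 - 94) = 388842 - 2*(-94)*sqrt(296)/526 = 388842 - 2*(-94)*2*sqrt(74)/526 = 388842 - (-188)*sqrt(74)/263 = 388842 + 188*sqrt(74)/263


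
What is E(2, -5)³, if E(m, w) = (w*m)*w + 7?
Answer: 185193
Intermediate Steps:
E(m, w) = 7 + m*w² (E(m, w) = (m*w)*w + 7 = m*w² + 7 = 7 + m*w²)
E(2, -5)³ = (7 + 2*(-5)²)³ = (7 + 2*25)³ = (7 + 50)³ = 57³ = 185193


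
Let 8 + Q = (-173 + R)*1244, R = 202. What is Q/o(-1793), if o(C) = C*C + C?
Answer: 9017/803264 ≈ 0.011225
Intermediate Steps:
Q = 36068 (Q = -8 + (-173 + 202)*1244 = -8 + 29*1244 = -8 + 36076 = 36068)
o(C) = C + C**2 (o(C) = C**2 + C = C + C**2)
Q/o(-1793) = 36068/((-1793*(1 - 1793))) = 36068/((-1793*(-1792))) = 36068/3213056 = 36068*(1/3213056) = 9017/803264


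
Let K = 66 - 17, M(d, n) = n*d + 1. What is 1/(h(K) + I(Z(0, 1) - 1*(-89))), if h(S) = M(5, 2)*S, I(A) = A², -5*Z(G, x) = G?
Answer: 1/8460 ≈ 0.00011820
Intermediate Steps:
Z(G, x) = -G/5
M(d, n) = 1 + d*n (M(d, n) = d*n + 1 = 1 + d*n)
K = 49
h(S) = 11*S (h(S) = (1 + 5*2)*S = (1 + 10)*S = 11*S)
1/(h(K) + I(Z(0, 1) - 1*(-89))) = 1/(11*49 + (-⅕*0 - 1*(-89))²) = 1/(539 + (0 + 89)²) = 1/(539 + 89²) = 1/(539 + 7921) = 1/8460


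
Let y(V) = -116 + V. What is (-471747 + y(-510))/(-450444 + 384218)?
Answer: 472373/66226 ≈ 7.1327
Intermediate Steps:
(-471747 + y(-510))/(-450444 + 384218) = (-471747 + (-116 - 510))/(-450444 + 384218) = (-471747 - 626)/(-66226) = -472373*(-1/66226) = 472373/66226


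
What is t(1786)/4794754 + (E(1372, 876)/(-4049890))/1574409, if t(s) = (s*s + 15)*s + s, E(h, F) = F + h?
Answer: 9081285761189692228832/7643057553659939385 ≈ 1188.2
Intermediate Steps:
t(s) = s + s*(15 + s**2) (t(s) = (s**2 + 15)*s + s = (15 + s**2)*s + s = s*(15 + s**2) + s = s + s*(15 + s**2))
t(1786)/4794754 + (E(1372, 876)/(-4049890))/1574409 = (1786*(16 + 1786**2))/4794754 + ((876 + 1372)/(-4049890))/1574409 = (1786*(16 + 3189796))*(1/4794754) + (2248*(-1/4049890))*(1/1574409) = (1786*3189812)*(1/4794754) - 1124/2024945*1/1574409 = 5697004232*(1/4794754) - 1124/3188091632505 = 2848502116/2397377 - 1124/3188091632505 = 9081285761189692228832/7643057553659939385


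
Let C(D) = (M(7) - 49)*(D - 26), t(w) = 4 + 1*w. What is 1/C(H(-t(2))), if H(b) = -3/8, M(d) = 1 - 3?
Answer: 8/10761 ≈ 0.00074343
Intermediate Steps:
t(w) = 4 + w
M(d) = -2
H(b) = -3/8 (H(b) = -3*⅛ = -3/8)
C(D) = 1326 - 51*D (C(D) = (-2 - 49)*(D - 26) = -51*(-26 + D) = 1326 - 51*D)
1/C(H(-t(2))) = 1/(1326 - 51*(-3/8)) = 1/(1326 + 153/8) = 1/(10761/8) = 8/10761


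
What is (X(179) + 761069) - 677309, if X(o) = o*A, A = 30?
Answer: 89130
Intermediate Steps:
X(o) = 30*o (X(o) = o*30 = 30*o)
(X(179) + 761069) - 677309 = (30*179 + 761069) - 677309 = (5370 + 761069) - 677309 = 766439 - 677309 = 89130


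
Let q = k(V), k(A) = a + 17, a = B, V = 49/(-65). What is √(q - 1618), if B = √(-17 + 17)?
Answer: I*√1601 ≈ 40.013*I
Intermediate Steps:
V = -49/65 (V = 49*(-1/65) = -49/65 ≈ -0.75385)
B = 0 (B = √0 = 0)
a = 0
k(A) = 17 (k(A) = 0 + 17 = 17)
q = 17
√(q - 1618) = √(17 - 1618) = √(-1601) = I*√1601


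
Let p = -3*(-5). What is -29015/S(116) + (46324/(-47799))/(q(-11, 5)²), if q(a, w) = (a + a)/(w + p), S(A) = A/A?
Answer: -167818078585/5783679 ≈ -29016.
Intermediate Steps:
S(A) = 1
p = 15
q(a, w) = 2*a/(15 + w) (q(a, w) = (a + a)/(w + 15) = (2*a)/(15 + w) = 2*a/(15 + w))
-29015/S(116) + (46324/(-47799))/(q(-11, 5)²) = -29015/1 + (46324/(-47799))/((2*(-11)/(15 + 5))²) = -29015*1 + (46324*(-1/47799))/((2*(-11)/20)²) = -29015 - 46324/(47799*((2*(-11)*(1/20))²)) = -29015 - 46324/(47799*((-11/10)²)) = -29015 - 46324/(47799*121/100) = -29015 - 46324/47799*100/121 = -29015 - 4632400/5783679 = -167818078585/5783679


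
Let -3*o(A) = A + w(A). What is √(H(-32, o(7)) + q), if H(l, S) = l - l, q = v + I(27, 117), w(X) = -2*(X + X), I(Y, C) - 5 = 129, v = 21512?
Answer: √21646 ≈ 147.13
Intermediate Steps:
I(Y, C) = 134 (I(Y, C) = 5 + 129 = 134)
w(X) = -4*X
q = 21646 (q = 21512 + 134 = 21646)
o(A) = A (o(A) = -(A - 4*A)/3 = -(-1)*A = A)
H(l, S) = 0
√(H(-32, o(7)) + q) = √(0 + 21646) = √21646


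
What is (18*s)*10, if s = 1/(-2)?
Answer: -90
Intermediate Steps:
s = -½ ≈ -0.50000
(18*s)*10 = (18*(-½))*10 = -9*10 = -90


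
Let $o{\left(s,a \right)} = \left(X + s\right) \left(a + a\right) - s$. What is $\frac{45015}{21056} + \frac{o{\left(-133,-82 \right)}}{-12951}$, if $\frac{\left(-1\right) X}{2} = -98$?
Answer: $\frac{797739409}{272696256} \approx 2.9254$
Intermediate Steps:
$X = 196$ ($X = \left(-2\right) \left(-98\right) = 196$)
$o{\left(s,a \right)} = - s + 2 a \left(196 + s\right)$ ($o{\left(s,a \right)} = \left(196 + s\right) \left(a + a\right) - s = \left(196 + s\right) 2 a - s = 2 a \left(196 + s\right) - s = - s + 2 a \left(196 + s\right)$)
$\frac{45015}{21056} + \frac{o{\left(-133,-82 \right)}}{-12951} = \frac{45015}{21056} + \frac{\left(-1\right) \left(-133\right) + 392 \left(-82\right) + 2 \left(-82\right) \left(-133\right)}{-12951} = 45015 \cdot \frac{1}{21056} + \left(133 - 32144 + 21812\right) \left(- \frac{1}{12951}\right) = \frac{45015}{21056} - - \frac{10199}{12951} = \frac{45015}{21056} + \frac{10199}{12951} = \frac{797739409}{272696256}$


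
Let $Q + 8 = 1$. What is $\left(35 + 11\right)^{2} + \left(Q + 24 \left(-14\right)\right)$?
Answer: $1773$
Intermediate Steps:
$Q = -7$ ($Q = -8 + 1 = -7$)
$\left(35 + 11\right)^{2} + \left(Q + 24 \left(-14\right)\right) = \left(35 + 11\right)^{2} + \left(-7 + 24 \left(-14\right)\right) = 46^{2} - 343 = 2116 - 343 = 1773$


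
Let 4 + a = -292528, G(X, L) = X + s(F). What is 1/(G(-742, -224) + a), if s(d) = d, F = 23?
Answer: -1/293251 ≈ -3.4100e-6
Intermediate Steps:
G(X, L) = 23 + X (G(X, L) = X + 23 = 23 + X)
a = -292532 (a = -4 - 292528 = -292532)
1/(G(-742, -224) + a) = 1/((23 - 742) - 292532) = 1/(-719 - 292532) = 1/(-293251) = -1/293251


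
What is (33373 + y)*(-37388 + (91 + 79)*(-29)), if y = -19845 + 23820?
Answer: -1580492664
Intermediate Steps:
y = 3975
(33373 + y)*(-37388 + (91 + 79)*(-29)) = (33373 + 3975)*(-37388 + (91 + 79)*(-29)) = 37348*(-37388 + 170*(-29)) = 37348*(-37388 - 4930) = 37348*(-42318) = -1580492664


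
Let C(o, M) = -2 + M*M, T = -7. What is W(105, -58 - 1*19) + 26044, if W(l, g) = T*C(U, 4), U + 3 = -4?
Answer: 25946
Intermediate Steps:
U = -7 (U = -3 - 4 = -7)
C(o, M) = -2 + M²
W(l, g) = -98 (W(l, g) = -7*(-2 + 4²) = -7*(-2 + 16) = -7*14 = -98)
W(105, -58 - 1*19) + 26044 = -98 + 26044 = 25946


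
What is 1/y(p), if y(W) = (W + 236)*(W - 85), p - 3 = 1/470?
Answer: -220900/4329124409 ≈ -5.1026e-5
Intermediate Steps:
p = 1411/470 (p = 3 + 1/470 = 1411/470 ≈ 3.0021)
y(W) = (-85 + W)*(236 + W) (y(W) = (236 + W)*(-85 + W) = (-85 + W)*(236 + W))
1/y(p) = 1/(-20060 + (1411/470)² + 151*(1411/470)) = 1/(-20060 + 1990921/220900 + 213061/470) = 1/(-4329124409/220900) = -220900/4329124409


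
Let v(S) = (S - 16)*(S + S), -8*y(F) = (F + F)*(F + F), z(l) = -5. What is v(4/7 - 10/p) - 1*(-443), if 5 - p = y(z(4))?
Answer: 443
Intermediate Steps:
y(F) = -F**2/2 (y(F) = -(F + F)*(F + F)/8 = -2*F*2*F/8 = -F**2/2)
p = 35/2 (p = 5 - (-1)*(-5)**2/2 = 5 - (-1)*25/2 = 5 - 1*(-25/2) = 5 + 25/2 = 35/2 ≈ 17.500)
v(S) = 2*S*(-16 + S) (v(S) = (-16 + S)*(2*S) = 2*S*(-16 + S))
v(4/7 - 10/p) - 1*(-443) = 2*(4/7 - 10/35/2)*(-16 + (4/7 - 10/35/2)) - 1*(-443) = 2*(4*(1/7) - 10*2/35)*(-16 + (4*(1/7) - 10*2/35)) + 443 = 2*(4/7 - 4/7)*(-16 + (4/7 - 4/7)) + 443 = 2*0*(-16 + 0) + 443 = 2*0*(-16) + 443 = 0 + 443 = 443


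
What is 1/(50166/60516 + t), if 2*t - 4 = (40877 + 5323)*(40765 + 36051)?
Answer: 3362/5965699564711 ≈ 5.6355e-10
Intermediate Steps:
t = 1774449602 (t = 2 + ((40877 + 5323)*(40765 + 36051))/2 = 2 + (46200*76816)/2 = 2 + (½)*3548899200 = 2 + 1774449600 = 1774449602)
1/(50166/60516 + t) = 1/(50166/60516 + 1774449602) = 1/(50166*(1/60516) + 1774449602) = 1/(2787/3362 + 1774449602) = 1/(5965699564711/3362) = 3362/5965699564711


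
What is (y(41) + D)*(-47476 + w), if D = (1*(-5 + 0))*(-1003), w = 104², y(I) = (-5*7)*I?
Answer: -131242800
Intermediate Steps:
y(I) = -35*I
w = 10816
D = 5015 (D = (1*(-5))*(-1003) = -5*(-1003) = 5015)
(y(41) + D)*(-47476 + w) = (-35*41 + 5015)*(-47476 + 10816) = (-1435 + 5015)*(-36660) = 3580*(-36660) = -131242800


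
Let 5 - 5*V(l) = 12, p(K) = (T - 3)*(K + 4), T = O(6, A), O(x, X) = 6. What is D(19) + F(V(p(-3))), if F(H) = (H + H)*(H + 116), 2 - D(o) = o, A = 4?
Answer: -8447/25 ≈ -337.88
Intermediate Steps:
T = 6
p(K) = 12 + 3*K (p(K) = (6 - 3)*(K + 4) = 3*(4 + K) = 12 + 3*K)
D(o) = 2 - o
V(l) = -7/5 (V(l) = 1 - ⅕*12 = 1 - 12/5 = -7/5)
F(H) = 2*H*(116 + H) (F(H) = (2*H)*(116 + H) = 2*H*(116 + H))
D(19) + F(V(p(-3))) = (2 - 1*19) + 2*(-7/5)*(116 - 7/5) = (2 - 19) + 2*(-7/5)*(573/5) = -17 - 8022/25 = -8447/25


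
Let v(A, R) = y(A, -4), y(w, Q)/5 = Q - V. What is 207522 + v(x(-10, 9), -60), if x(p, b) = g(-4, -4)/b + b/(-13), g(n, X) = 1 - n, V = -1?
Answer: 207507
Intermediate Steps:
x(p, b) = 5/b - b/13 (x(p, b) = (1 - 1*(-4))/b + b/(-13) = (1 + 4)/b + b*(-1/13) = 5/b - b/13)
y(w, Q) = 5 + 5*Q (y(w, Q) = 5*(Q - 1*(-1)) = 5*(Q + 1) = 5*(1 + Q) = 5 + 5*Q)
v(A, R) = -15 (v(A, R) = 5 + 5*(-4) = 5 - 20 = -15)
207522 + v(x(-10, 9), -60) = 207522 - 15 = 207507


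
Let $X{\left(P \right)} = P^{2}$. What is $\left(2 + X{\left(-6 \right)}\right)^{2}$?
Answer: $1444$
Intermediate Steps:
$\left(2 + X{\left(-6 \right)}\right)^{2} = \left(2 + \left(-6\right)^{2}\right)^{2} = \left(2 + 36\right)^{2} = 38^{2} = 1444$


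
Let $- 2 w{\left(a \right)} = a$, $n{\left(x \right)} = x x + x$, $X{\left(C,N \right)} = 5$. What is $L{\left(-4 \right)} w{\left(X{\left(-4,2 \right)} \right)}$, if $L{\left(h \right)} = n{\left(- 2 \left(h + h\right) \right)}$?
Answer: $-680$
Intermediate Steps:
$n{\left(x \right)} = x + x^{2}$ ($n{\left(x \right)} = x^{2} + x = x + x^{2}$)
$L{\left(h \right)} = - 4 h \left(1 - 4 h\right)$ ($L{\left(h \right)} = - 2 \left(h + h\right) \left(1 - 2 \left(h + h\right)\right) = - 2 \cdot 2 h \left(1 - 2 \cdot 2 h\right) = - 4 h \left(1 - 4 h\right)$)
$w{\left(a \right)} = - \frac{a}{2}$
$L{\left(-4 \right)} w{\left(X{\left(-4,2 \right)} \right)} = 4 \left(-4\right) \left(-1 + 4 \left(-4\right)\right) \left(\left(- \frac{1}{2}\right) 5\right) = 4 \left(-4\right) \left(-1 - 16\right) \left(- \frac{5}{2}\right) = 4 \left(-4\right) \left(-17\right) \left(- \frac{5}{2}\right) = 272 \left(- \frac{5}{2}\right) = -680$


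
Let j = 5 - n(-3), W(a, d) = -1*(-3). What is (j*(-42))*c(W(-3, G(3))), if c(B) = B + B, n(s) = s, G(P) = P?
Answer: -2016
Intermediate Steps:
W(a, d) = 3
j = 8 (j = 5 - 1*(-3) = 5 + 3 = 8)
c(B) = 2*B
(j*(-42))*c(W(-3, G(3))) = (8*(-42))*(2*3) = -336*6 = -2016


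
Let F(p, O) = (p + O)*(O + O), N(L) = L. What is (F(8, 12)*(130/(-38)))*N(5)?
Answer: -156000/19 ≈ -8210.5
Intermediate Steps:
F(p, O) = 2*O*(O + p) (F(p, O) = (O + p)*(2*O) = 2*O*(O + p))
(F(8, 12)*(130/(-38)))*N(5) = ((2*12*(12 + 8))*(130/(-38)))*5 = ((2*12*20)*(130*(-1/38)))*5 = (480*(-65/19))*5 = -31200/19*5 = -156000/19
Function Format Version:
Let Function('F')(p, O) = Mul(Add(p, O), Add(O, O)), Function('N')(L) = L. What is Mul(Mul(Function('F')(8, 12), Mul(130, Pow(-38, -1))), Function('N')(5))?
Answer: Rational(-156000, 19) ≈ -8210.5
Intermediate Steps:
Function('F')(p, O) = Mul(2, O, Add(O, p)) (Function('F')(p, O) = Mul(Add(O, p), Mul(2, O)) = Mul(2, O, Add(O, p)))
Mul(Mul(Function('F')(8, 12), Mul(130, Pow(-38, -1))), Function('N')(5)) = Mul(Mul(Mul(2, 12, Add(12, 8)), Mul(130, Pow(-38, -1))), 5) = Mul(Mul(Mul(2, 12, 20), Mul(130, Rational(-1, 38))), 5) = Mul(Mul(480, Rational(-65, 19)), 5) = Mul(Rational(-31200, 19), 5) = Rational(-156000, 19)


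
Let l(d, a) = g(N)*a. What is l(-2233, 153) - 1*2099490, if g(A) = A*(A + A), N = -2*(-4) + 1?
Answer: -2074704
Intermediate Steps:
N = 9 (N = 8 + 1 = 9)
g(A) = 2*A² (g(A) = A*(2*A) = 2*A²)
l(d, a) = 162*a (l(d, a) = (2*9²)*a = (2*81)*a = 162*a)
l(-2233, 153) - 1*2099490 = 162*153 - 1*2099490 = 24786 - 2099490 = -2074704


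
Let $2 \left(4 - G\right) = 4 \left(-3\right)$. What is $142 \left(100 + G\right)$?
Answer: $15620$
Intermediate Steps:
$G = 10$ ($G = 4 - \frac{4 \left(-3\right)}{2} = 4 - -6 = 4 + 6 = 10$)
$142 \left(100 + G\right) = 142 \left(100 + 10\right) = 142 \cdot 110 = 15620$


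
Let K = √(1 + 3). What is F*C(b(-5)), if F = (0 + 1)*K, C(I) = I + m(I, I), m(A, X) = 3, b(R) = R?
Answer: -4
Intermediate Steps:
K = 2 (K = √4 = 2)
C(I) = 3 + I (C(I) = I + 3 = 3 + I)
F = 2 (F = (0 + 1)*2 = 1*2 = 2)
F*C(b(-5)) = 2*(3 - 5) = 2*(-2) = -4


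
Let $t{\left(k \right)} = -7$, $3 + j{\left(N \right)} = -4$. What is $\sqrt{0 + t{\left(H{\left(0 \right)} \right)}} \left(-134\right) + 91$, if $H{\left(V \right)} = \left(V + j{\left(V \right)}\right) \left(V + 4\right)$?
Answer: $91 - 134 i \sqrt{7} \approx 91.0 - 354.53 i$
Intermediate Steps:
$j{\left(N \right)} = -7$ ($j{\left(N \right)} = -3 - 4 = -7$)
$H{\left(V \right)} = \left(-7 + V\right) \left(4 + V\right)$ ($H{\left(V \right)} = \left(V - 7\right) \left(V + 4\right) = \left(-7 + V\right) \left(4 + V\right)$)
$\sqrt{0 + t{\left(H{\left(0 \right)} \right)}} \left(-134\right) + 91 = \sqrt{0 - 7} \left(-134\right) + 91 = \sqrt{-7} \left(-134\right) + 91 = i \sqrt{7} \left(-134\right) + 91 = - 134 i \sqrt{7} + 91 = 91 - 134 i \sqrt{7}$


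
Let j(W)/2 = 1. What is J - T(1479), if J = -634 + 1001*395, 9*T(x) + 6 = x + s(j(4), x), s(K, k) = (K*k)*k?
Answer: -274502/3 ≈ -91501.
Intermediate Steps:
j(W) = 2 (j(W) = 2*1 = 2)
s(K, k) = K*k²
T(x) = -⅔ + x/9 + 2*x²/9 (T(x) = -⅔ + (x + 2*x²)/9 = -⅔ + (x/9 + 2*x²/9) = -⅔ + x/9 + 2*x²/9)
J = 394761 (J = -634 + 395395 = 394761)
J - T(1479) = 394761 - (-⅔ + (⅑)*1479 + (2/9)*1479²) = 394761 - (-⅔ + 493/3 + (2/9)*2187441) = 394761 - (-⅔ + 493/3 + 486098) = 394761 - 1*1458785/3 = 394761 - 1458785/3 = -274502/3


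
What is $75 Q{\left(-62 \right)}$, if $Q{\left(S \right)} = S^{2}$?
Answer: $288300$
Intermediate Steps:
$75 Q{\left(-62 \right)} = 75 \left(-62\right)^{2} = 75 \cdot 3844 = 288300$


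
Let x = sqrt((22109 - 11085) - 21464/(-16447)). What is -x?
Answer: -2*sqrt(745596752206)/16447 ≈ -105.00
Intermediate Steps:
x = 2*sqrt(745596752206)/16447 (x = sqrt(11024 - 21464*(-1/16447)) = sqrt(11024 + 21464/16447) = sqrt(181333192/16447) = 2*sqrt(745596752206)/16447 ≈ 105.00)
-x = -2*sqrt(745596752206)/16447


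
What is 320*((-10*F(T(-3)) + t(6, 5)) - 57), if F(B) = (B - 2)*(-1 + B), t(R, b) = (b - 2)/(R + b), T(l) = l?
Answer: -903680/11 ≈ -82153.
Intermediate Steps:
t(R, b) = (-2 + b)/(R + b)
F(B) = (-1 + B)*(-2 + B) (F(B) = (-2 + B)*(-1 + B) = (-1 + B)*(-2 + B))
320*((-10*F(T(-3)) + t(6, 5)) - 57) = 320*((-10*(2 + (-3)² - 3*(-3)) + (-2 + 5)/(6 + 5)) - 57) = 320*((-10*(2 + 9 + 9) + 3/11) - 57) = 320*((-10*20 + (1/11)*3) - 57) = 320*((-200 + 3/11) - 57) = 320*(-2197/11 - 57) = 320*(-2824/11) = -903680/11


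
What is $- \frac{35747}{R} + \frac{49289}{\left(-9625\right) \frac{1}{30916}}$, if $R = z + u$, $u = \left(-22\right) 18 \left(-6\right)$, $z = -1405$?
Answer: $- \frac{1479972045879}{9345875} \approx -1.5836 \cdot 10^{5}$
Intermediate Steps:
$u = 2376$ ($u = \left(-396\right) \left(-6\right) = 2376$)
$R = 971$ ($R = -1405 + 2376 = 971$)
$- \frac{35747}{R} + \frac{49289}{\left(-9625\right) \frac{1}{30916}} = - \frac{35747}{971} + \frac{49289}{\left(-9625\right) \frac{1}{30916}} = \left(-35747\right) \frac{1}{971} + \frac{49289}{\left(-9625\right) \frac{1}{30916}} = - \frac{35747}{971} + \frac{49289}{- \frac{9625}{30916}} = - \frac{35747}{971} + 49289 \left(- \frac{30916}{9625}\right) = - \frac{35747}{971} - \frac{1523818724}{9625} = - \frac{1479972045879}{9345875}$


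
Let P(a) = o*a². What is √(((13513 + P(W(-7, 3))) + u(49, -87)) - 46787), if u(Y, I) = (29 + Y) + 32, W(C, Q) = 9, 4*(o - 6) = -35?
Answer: I*√133547/2 ≈ 182.72*I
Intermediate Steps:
o = -11/4 (o = 6 + (¼)*(-35) = 6 - 35/4 = -11/4 ≈ -2.7500)
u(Y, I) = 61 + Y
P(a) = -11*a²/4
√(((13513 + P(W(-7, 3))) + u(49, -87)) - 46787) = √(((13513 - 11/4*9²) + (61 + 49)) - 46787) = √(((13513 - 11/4*81) + 110) - 46787) = √(((13513 - 891/4) + 110) - 46787) = √((53161/4 + 110) - 46787) = √(53601/4 - 46787) = √(-133547/4) = I*√133547/2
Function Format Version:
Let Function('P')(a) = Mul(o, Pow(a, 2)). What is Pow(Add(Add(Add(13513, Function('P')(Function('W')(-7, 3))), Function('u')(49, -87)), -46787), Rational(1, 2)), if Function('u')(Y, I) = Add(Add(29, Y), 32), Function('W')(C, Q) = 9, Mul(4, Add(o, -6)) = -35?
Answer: Mul(Rational(1, 2), I, Pow(133547, Rational(1, 2))) ≈ Mul(182.72, I)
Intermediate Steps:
o = Rational(-11, 4) (o = Add(6, Mul(Rational(1, 4), -35)) = Add(6, Rational(-35, 4)) = Rational(-11, 4) ≈ -2.7500)
Function('u')(Y, I) = Add(61, Y)
Function('P')(a) = Mul(Rational(-11, 4), Pow(a, 2))
Pow(Add(Add(Add(13513, Function('P')(Function('W')(-7, 3))), Function('u')(49, -87)), -46787), Rational(1, 2)) = Pow(Add(Add(Add(13513, Mul(Rational(-11, 4), Pow(9, 2))), Add(61, 49)), -46787), Rational(1, 2)) = Pow(Add(Add(Add(13513, Mul(Rational(-11, 4), 81)), 110), -46787), Rational(1, 2)) = Pow(Add(Add(Add(13513, Rational(-891, 4)), 110), -46787), Rational(1, 2)) = Pow(Add(Add(Rational(53161, 4), 110), -46787), Rational(1, 2)) = Pow(Add(Rational(53601, 4), -46787), Rational(1, 2)) = Pow(Rational(-133547, 4), Rational(1, 2)) = Mul(Rational(1, 2), I, Pow(133547, Rational(1, 2)))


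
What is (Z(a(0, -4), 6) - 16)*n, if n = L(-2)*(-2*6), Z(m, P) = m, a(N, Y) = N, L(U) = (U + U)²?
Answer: 3072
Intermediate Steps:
L(U) = 4*U² (L(U) = (2*U)² = 4*U²)
n = -192 (n = (4*(-2)²)*(-2*6) = (4*4)*(-12) = 16*(-12) = -192)
(Z(a(0, -4), 6) - 16)*n = (0 - 16)*(-192) = -16*(-192) = 3072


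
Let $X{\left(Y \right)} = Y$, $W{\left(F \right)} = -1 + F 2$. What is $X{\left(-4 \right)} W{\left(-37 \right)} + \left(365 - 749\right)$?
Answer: $-84$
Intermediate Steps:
$W{\left(F \right)} = -1 + 2 F$
$X{\left(-4 \right)} W{\left(-37 \right)} + \left(365 - 749\right) = - 4 \left(-1 + 2 \left(-37\right)\right) + \left(365 - 749\right) = - 4 \left(-1 - 74\right) + \left(365 - 749\right) = \left(-4\right) \left(-75\right) - 384 = 300 - 384 = -84$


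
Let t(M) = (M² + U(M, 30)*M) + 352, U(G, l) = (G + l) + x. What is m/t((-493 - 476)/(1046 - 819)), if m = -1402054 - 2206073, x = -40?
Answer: -185923176183/22215760 ≈ -8369.0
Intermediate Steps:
U(G, l) = -40 + G + l (U(G, l) = (G + l) - 40 = -40 + G + l)
m = -3608127
t(M) = 352 + M² + M*(-10 + M) (t(M) = (M² + (-40 + M + 30)*M) + 352 = (M² + (-10 + M)*M) + 352 = (M² + M*(-10 + M)) + 352 = 352 + M² + M*(-10 + M))
m/t((-493 - 476)/(1046 - 819)) = -3608127/(352 + ((-493 - 476)/(1046 - 819))² + ((-493 - 476)/(1046 - 819))*(-10 + (-493 - 476)/(1046 - 819))) = -3608127/(352 + (-969/227)² + (-969/227)*(-10 - 969/227)) = -3608127/(352 + (-969*1/227)² + (-969*1/227)*(-10 - 969*1/227)) = -3608127/(352 + (-969/227)² - 969*(-10 - 969/227)/227) = -3608127/(352 + 938961/51529 - 969/227*(-3239/227)) = -3608127/(352 + 938961/51529 + 3138591/51529) = -3608127/22215760/51529 = -3608127*51529/22215760 = -185923176183/22215760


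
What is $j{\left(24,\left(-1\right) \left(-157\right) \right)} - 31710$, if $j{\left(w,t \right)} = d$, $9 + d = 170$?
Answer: $-31549$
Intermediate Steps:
$d = 161$ ($d = -9 + 170 = 161$)
$j{\left(w,t \right)} = 161$
$j{\left(24,\left(-1\right) \left(-157\right) \right)} - 31710 = 161 - 31710 = -31549$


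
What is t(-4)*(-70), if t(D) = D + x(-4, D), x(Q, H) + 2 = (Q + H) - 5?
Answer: 1330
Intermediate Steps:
x(Q, H) = -7 + H + Q (x(Q, H) = -2 + ((Q + H) - 5) = -2 + ((H + Q) - 5) = -2 + (-5 + H + Q) = -7 + H + Q)
t(D) = -11 + 2*D (t(D) = D + (-7 + D - 4) = D + (-11 + D) = -11 + 2*D)
t(-4)*(-70) = (-11 + 2*(-4))*(-70) = (-11 - 8)*(-70) = -19*(-70) = 1330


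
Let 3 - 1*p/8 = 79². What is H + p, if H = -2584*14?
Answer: -86080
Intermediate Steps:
p = -49904 (p = 24 - 8*79² = 24 - 8*6241 = 24 - 49928 = -49904)
H = -36176
H + p = -36176 - 49904 = -86080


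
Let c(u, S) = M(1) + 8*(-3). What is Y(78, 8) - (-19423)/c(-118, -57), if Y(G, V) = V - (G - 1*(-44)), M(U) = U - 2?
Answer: -22273/25 ≈ -890.92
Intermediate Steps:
M(U) = -2 + U
c(u, S) = -25 (c(u, S) = (-2 + 1) + 8*(-3) = -1 - 24 = -25)
Y(G, V) = -44 + V - G (Y(G, V) = V - (G + 44) = V - (44 + G) = V + (-44 - G) = -44 + V - G)
Y(78, 8) - (-19423)/c(-118, -57) = (-44 + 8 - 1*78) - (-19423)/(-25) = (-44 + 8 - 78) - (-19423)*(-1)/25 = -114 - 1*19423/25 = -114 - 19423/25 = -22273/25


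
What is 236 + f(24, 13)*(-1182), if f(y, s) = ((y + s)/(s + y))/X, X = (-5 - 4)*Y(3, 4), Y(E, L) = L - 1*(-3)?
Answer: 5350/21 ≈ 254.76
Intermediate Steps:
Y(E, L) = 3 + L (Y(E, L) = L + 3 = 3 + L)
X = -63 (X = (-5 - 4)*(3 + 4) = -9*7 = -63)
f(y, s) = -1/63 (f(y, s) = ((y + s)/(s + y))/(-63) = ((s + y)/(s + y))*(-1/63) = 1*(-1/63) = -1/63)
236 + f(24, 13)*(-1182) = 236 - 1/63*(-1182) = 236 + 394/21 = 5350/21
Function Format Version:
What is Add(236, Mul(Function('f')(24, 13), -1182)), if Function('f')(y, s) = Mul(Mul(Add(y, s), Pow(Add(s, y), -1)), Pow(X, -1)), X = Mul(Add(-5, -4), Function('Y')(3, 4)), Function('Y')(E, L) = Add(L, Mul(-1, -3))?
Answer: Rational(5350, 21) ≈ 254.76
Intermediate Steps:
Function('Y')(E, L) = Add(3, L) (Function('Y')(E, L) = Add(L, 3) = Add(3, L))
X = -63 (X = Mul(Add(-5, -4), Add(3, 4)) = Mul(-9, 7) = -63)
Function('f')(y, s) = Rational(-1, 63) (Function('f')(y, s) = Mul(Mul(Add(y, s), Pow(Add(s, y), -1)), Pow(-63, -1)) = Mul(Mul(Add(s, y), Pow(Add(s, y), -1)), Rational(-1, 63)) = Mul(1, Rational(-1, 63)) = Rational(-1, 63))
Add(236, Mul(Function('f')(24, 13), -1182)) = Add(236, Mul(Rational(-1, 63), -1182)) = Add(236, Rational(394, 21)) = Rational(5350, 21)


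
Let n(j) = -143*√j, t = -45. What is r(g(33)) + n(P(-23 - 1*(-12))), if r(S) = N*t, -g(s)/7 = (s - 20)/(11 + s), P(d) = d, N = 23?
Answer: -1035 - 143*I*√11 ≈ -1035.0 - 474.28*I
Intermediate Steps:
g(s) = -7*(-20 + s)/(11 + s) (g(s) = -7*(s - 20)/(11 + s) = -7*(-20 + s)/(11 + s))
r(S) = -1035 (r(S) = 23*(-45) = -1035)
r(g(33)) + n(P(-23 - 1*(-12))) = -1035 - 143*√(-23 - 1*(-12)) = -1035 - 143*√(-23 + 12) = -1035 - 143*I*√11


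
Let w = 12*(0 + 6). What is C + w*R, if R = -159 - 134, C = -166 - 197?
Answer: -21459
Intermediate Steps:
C = -363
R = -293
w = 72 (w = 12*6 = 72)
C + w*R = -363 + 72*(-293) = -363 - 21096 = -21459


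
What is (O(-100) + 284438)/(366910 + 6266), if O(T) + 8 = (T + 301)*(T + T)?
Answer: 40705/62196 ≈ 0.65446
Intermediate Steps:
O(T) = -8 + 2*T*(301 + T) (O(T) = -8 + (T + 301)*(T + T) = -8 + (301 + T)*(2*T) = -8 + 2*T*(301 + T))
(O(-100) + 284438)/(366910 + 6266) = ((-8 + 2*(-100)² + 602*(-100)) + 284438)/(366910 + 6266) = ((-8 + 2*10000 - 60200) + 284438)/373176 = ((-8 + 20000 - 60200) + 284438)*(1/373176) = (-40208 + 284438)*(1/373176) = 244230*(1/373176) = 40705/62196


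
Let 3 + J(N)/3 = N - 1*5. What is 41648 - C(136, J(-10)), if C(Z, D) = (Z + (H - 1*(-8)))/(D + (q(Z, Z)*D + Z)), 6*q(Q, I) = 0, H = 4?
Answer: 1707494/41 ≈ 41646.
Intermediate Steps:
J(N) = -24 + 3*N (J(N) = -9 + 3*(N - 1*5) = -9 + 3*(N - 5) = -9 + 3*(-5 + N) = -9 + (-15 + 3*N) = -24 + 3*N)
q(Q, I) = 0 (q(Q, I) = (1/6)*0 = 0)
C(Z, D) = (12 + Z)/(D + Z) (C(Z, D) = (Z + (4 - 1*(-8)))/(D + (0*D + Z)) = (Z + (4 + 8))/(D + (0 + Z)) = (Z + 12)/(D + Z) = (12 + Z)/(D + Z))
41648 - C(136, J(-10)) = 41648 - (12 + 136)/((-24 + 3*(-10)) + 136) = 41648 - 148/((-24 - 30) + 136) = 41648 - 148/(-54 + 136) = 41648 - 148/82 = 41648 - 1*74/41 = 41648 - 74/41 = 1707494/41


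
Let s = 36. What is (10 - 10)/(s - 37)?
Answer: 0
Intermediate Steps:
(10 - 10)/(s - 37) = (10 - 10)/(36 - 37) = 0/(-1) = -1*0 = 0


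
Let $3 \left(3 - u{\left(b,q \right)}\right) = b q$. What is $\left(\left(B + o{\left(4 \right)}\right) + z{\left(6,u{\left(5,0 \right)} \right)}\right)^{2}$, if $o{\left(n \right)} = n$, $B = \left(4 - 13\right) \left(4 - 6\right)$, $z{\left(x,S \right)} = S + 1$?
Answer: $676$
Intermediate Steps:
$u{\left(b,q \right)} = 3 - \frac{b q}{3}$
$z{\left(x,S \right)} = 1 + S$
$B = 18$ ($B = \left(-9\right) \left(-2\right) = 18$)
$\left(\left(B + o{\left(4 \right)}\right) + z{\left(6,u{\left(5,0 \right)} \right)}\right)^{2} = \left(\left(18 + 4\right) + \left(1 + \left(3 - \frac{5}{3} \cdot 0\right)\right)\right)^{2} = \left(22 + \left(1 + \left(3 + 0\right)\right)\right)^{2} = \left(22 + \left(1 + 3\right)\right)^{2} = \left(22 + 4\right)^{2} = 26^{2} = 676$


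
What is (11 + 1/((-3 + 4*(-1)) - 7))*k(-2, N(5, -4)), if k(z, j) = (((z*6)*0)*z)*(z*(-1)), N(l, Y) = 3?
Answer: 0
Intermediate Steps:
k(z, j) = 0 (k(z, j) = (((6*z)*0)*z)*(-z) = (0*z)*(-z) = 0*(-z) = 0)
(11 + 1/((-3 + 4*(-1)) - 7))*k(-2, N(5, -4)) = (11 + 1/((-3 + 4*(-1)) - 7))*0 = (11 + 1/((-3 - 4) - 7))*0 = (11 + 1/(-7 - 7))*0 = (11 + 1/(-14))*0 = (11 - 1/14)*0 = (153/14)*0 = 0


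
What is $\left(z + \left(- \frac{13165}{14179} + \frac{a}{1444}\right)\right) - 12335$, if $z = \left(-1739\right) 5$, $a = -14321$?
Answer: $- \frac{430800297999}{20474476} \approx -21041.0$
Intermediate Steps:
$z = -8695$
$\left(z + \left(- \frac{13165}{14179} + \frac{a}{1444}\right)\right) - 12335 = \left(-8695 - \left(\frac{13165}{14179} + \frac{14321}{1444}\right)\right) - 12335 = \left(-8695 - \frac{222067719}{20474476}\right) - 12335 = - \frac{178247636539}{20474476} - 12335 = - \frac{430800297999}{20474476}$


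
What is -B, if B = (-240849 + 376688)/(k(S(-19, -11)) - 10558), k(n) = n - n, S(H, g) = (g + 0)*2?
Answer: 135839/10558 ≈ 12.866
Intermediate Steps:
S(H, g) = 2*g (S(H, g) = g*2 = 2*g)
k(n) = 0
B = -135839/10558 (B = (-240849 + 376688)/(0 - 10558) = 135839/(-10558) = 135839*(-1/10558) = -135839/10558 ≈ -12.866)
-B = -1*(-135839/10558) = 135839/10558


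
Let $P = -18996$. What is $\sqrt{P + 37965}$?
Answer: $\sqrt{18969} \approx 137.73$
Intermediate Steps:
$\sqrt{P + 37965} = \sqrt{-18996 + 37965} = \sqrt{18969}$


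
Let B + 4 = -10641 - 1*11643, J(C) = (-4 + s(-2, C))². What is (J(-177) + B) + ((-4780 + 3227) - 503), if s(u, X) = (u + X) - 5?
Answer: 11000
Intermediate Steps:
s(u, X) = -5 + X + u (s(u, X) = (X + u) - 5 = -5 + X + u)
J(C) = (-11 + C)² (J(C) = (-4 + (-5 + C - 2))² = (-4 + (-7 + C))² = (-11 + C)²)
B = -22288 (B = -4 + (-10641 - 1*11643) = -4 + (-10641 - 11643) = -4 - 22284 = -22288)
(J(-177) + B) + ((-4780 + 3227) - 503) = ((-11 - 177)² - 22288) + ((-4780 + 3227) - 503) = ((-188)² - 22288) + (-1553 - 503) = (35344 - 22288) - 2056 = 13056 - 2056 = 11000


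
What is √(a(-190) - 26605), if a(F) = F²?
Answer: 3*√1055 ≈ 97.442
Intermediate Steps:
√(a(-190) - 26605) = √((-190)² - 26605) = √(36100 - 26605) = √9495 = 3*√1055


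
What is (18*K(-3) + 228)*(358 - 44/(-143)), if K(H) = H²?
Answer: 139740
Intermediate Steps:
(18*K(-3) + 228)*(358 - 44/(-143)) = (18*(-3)² + 228)*(358 - 44/(-143)) = (18*9 + 228)*(358 - 44*(-1/143)) = (162 + 228)*(358 + 4/13) = 390*(4658/13) = 139740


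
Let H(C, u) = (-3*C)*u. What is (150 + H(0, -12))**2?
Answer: 22500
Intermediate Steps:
H(C, u) = -3*C*u
(150 + H(0, -12))**2 = (150 - 3*0*(-12))**2 = (150 + 0)**2 = 150**2 = 22500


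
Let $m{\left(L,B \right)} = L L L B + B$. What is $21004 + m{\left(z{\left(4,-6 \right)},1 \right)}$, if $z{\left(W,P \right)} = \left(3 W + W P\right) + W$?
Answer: $20493$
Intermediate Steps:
$z{\left(W,P \right)} = 4 W + P W$ ($z{\left(W,P \right)} = \left(3 W + P W\right) + W = 4 W + P W$)
$m{\left(L,B \right)} = B + B L^{3}$ ($m{\left(L,B \right)} = L^{2} L B + B = L^{3} B + B = B L^{3} + B = B + B L^{3}$)
$21004 + m{\left(z{\left(4,-6 \right)},1 \right)} = 21004 + 1 \left(1 + \left(4 \left(4 - 6\right)\right)^{3}\right) = 21004 + 1 \left(1 + \left(4 \left(-2\right)\right)^{3}\right) = 21004 + 1 \left(1 + \left(-8\right)^{3}\right) = 21004 + 1 \left(1 - 512\right) = 21004 + 1 \left(-511\right) = 21004 - 511 = 20493$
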